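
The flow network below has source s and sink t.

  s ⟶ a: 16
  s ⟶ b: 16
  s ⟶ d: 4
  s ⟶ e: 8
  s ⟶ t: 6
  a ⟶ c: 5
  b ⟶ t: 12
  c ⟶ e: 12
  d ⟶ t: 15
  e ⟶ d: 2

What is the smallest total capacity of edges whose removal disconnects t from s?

Augment s→t: bottleneck 6, flow now 6.
Augment s→b→t: bottleneck 12, flow now 18.
Augment s→d→t: bottleneck 4, flow now 22.
Augment s→e→d→t: bottleneck 2, flow now 24.
No augmenting path remains; maximum flow = 24.
By max-flow min-cut, the minimum cut capacity equals the max flow.
In the residual graph, reachable from s: {s, a, b, c, e}.
Min-cut edges: s→d (4), s→t (6), b→t (12), e→d (2); capacity 4 + 6 + 12 + 2 = 24.

24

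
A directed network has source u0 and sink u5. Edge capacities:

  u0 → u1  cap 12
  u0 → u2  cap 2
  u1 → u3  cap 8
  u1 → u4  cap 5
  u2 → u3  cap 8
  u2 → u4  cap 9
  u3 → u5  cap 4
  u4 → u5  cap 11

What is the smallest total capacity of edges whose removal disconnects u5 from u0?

11

Augment u0→u1→u3→u5: bottleneck 4, flow now 4.
Augment u0→u1→u4→u5: bottleneck 5, flow now 9.
Augment u0→u2→u4→u5: bottleneck 2, flow now 11.
No augmenting path remains; maximum flow = 11.
By max-flow min-cut, the minimum cut capacity equals the max flow.
In the residual graph, reachable from u0: {u0, u1, u3}.
Min-cut edges: u0→u2 (2), u1→u4 (5), u3→u5 (4); capacity 2 + 5 + 4 = 11.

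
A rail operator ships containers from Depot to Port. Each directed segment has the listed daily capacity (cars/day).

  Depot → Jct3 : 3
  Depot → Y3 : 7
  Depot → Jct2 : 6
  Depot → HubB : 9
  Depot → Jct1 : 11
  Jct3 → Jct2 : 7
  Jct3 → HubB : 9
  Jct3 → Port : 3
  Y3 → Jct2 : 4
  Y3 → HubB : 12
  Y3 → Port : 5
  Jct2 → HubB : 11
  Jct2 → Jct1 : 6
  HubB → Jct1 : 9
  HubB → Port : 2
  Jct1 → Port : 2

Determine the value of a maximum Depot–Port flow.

12

Augment Depot→Jct3→Port: bottleneck 3, flow now 3.
Augment Depot→Y3→Port: bottleneck 5, flow now 8.
Augment Depot→HubB→Port: bottleneck 2, flow now 10.
Augment Depot→Jct1→Port: bottleneck 2, flow now 12.
No augmenting path remains; maximum flow = 12.
In the residual graph, reachable from Depot: {Depot, Y3, Jct2, HubB, Jct1}.
Min-cut edges: Depot→Jct3 (3), Y3→Port (5), HubB→Port (2), Jct1→Port (2); capacity 3 + 5 + 2 + 2 = 12.
This cut is saturated, so no flow can exceed 12.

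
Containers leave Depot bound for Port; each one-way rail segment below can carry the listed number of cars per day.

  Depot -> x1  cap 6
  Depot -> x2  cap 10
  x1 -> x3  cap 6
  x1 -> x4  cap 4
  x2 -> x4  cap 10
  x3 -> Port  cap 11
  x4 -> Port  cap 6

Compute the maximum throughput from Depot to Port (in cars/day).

Augment Depot→x1→x3→Port: bottleneck 6, flow now 6.
Augment Depot→x2→x4→Port: bottleneck 6, flow now 12.
No augmenting path remains; maximum flow = 12.
In the residual graph, reachable from Depot: {Depot, x2, x4}.
Min-cut edges: Depot→x1 (6), x4→Port (6); capacity 6 + 6 = 12.
This cut is saturated, so no flow can exceed 12.

12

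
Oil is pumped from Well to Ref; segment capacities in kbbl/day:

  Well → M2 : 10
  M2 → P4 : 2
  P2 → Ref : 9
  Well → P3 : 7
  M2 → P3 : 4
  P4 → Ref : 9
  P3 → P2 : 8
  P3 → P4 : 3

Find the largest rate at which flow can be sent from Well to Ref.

Augment Well→P3→P2→Ref: bottleneck 7, flow now 7.
Augment Well→M2→P4→Ref: bottleneck 2, flow now 9.
Augment Well→M2→P3→P2→Ref: bottleneck 1, flow now 10.
Augment Well→M2→P3→P4→Ref: bottleneck 3, flow now 13.
No augmenting path remains; maximum flow = 13.
In the residual graph, reachable from Well: {Well, M2}.
Min-cut edges: Well→P3 (7), M2→P3 (4), M2→P4 (2); capacity 7 + 4 + 2 = 13.
This cut is saturated, so no flow can exceed 13.

13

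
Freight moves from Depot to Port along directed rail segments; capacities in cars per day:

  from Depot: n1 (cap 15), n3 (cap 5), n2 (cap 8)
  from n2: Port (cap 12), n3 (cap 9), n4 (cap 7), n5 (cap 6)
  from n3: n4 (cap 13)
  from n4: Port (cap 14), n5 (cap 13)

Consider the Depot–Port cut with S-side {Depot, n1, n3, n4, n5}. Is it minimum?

Given cut capacity: 8 + 14 = 22.
Augment Depot→n2→Port: bottleneck 8, flow now 8.
Augment Depot→n3→n4→Port: bottleneck 5, flow now 13.
No augmenting path remains; maximum flow = 13.
In the residual graph, reachable from Depot: {Depot, n1}.
Min-cut edges: Depot→n2 (8), Depot→n3 (5); capacity 8 + 5 = 13.
Cut capacity 22 exceeds the max flow 13, so it is not minimum.

No — its capacity is 22, but the minimum cut has capacity 13.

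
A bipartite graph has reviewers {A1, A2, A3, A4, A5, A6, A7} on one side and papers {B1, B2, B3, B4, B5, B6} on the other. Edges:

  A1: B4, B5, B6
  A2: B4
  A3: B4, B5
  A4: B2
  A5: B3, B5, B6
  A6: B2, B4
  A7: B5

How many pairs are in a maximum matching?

5

Unit-capacity flow: source→left, listed edges, right→sink; max matching = max flow.
Augmenting path A1→B4 (+1); matched 1.
Augmenting path A3→B5 (+1); matched 2.
Augmenting path A4→B2 (+1); matched 3.
Augmenting path A5→B3 (+1); matched 4.
Augmenting path A2→B4→A1→B6 (+1); matched 5.
No augmenting path remains; maximum matching = 5.
König certificate: {A1, A5, B2, B4, B5} is a vertex cover of size 5 (every listed pair touches it), so no matching can be larger.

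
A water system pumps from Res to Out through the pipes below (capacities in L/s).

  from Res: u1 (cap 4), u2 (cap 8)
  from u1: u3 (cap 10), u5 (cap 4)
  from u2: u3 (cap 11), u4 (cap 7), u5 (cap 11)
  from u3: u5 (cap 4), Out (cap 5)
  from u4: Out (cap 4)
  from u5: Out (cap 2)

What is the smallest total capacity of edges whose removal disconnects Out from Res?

Augment Res→u1→u3→Out: bottleneck 4, flow now 4.
Augment Res→u2→u3→Out: bottleneck 1, flow now 5.
Augment Res→u2→u4→Out: bottleneck 4, flow now 9.
Augment Res→u2→u5→Out: bottleneck 2, flow now 11.
No augmenting path remains; maximum flow = 11.
By max-flow min-cut, the minimum cut capacity equals the max flow.
In the residual graph, reachable from Res: {Res, u1, u2, u3, u4, u5}.
Min-cut edges: u3→Out (5), u4→Out (4), u5→Out (2); capacity 5 + 4 + 2 = 11.

11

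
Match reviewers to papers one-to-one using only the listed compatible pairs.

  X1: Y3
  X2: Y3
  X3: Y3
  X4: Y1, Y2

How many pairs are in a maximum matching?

Unit-capacity flow: source→left, listed edges, right→sink; max matching = max flow.
Augmenting path X1→Y3 (+1); matched 1.
Augmenting path X4→Y1 (+1); matched 2.
No augmenting path remains; maximum matching = 2.
König certificate: {X4, Y3} is a vertex cover of size 2 (every listed pair touches it), so no matching can be larger.

2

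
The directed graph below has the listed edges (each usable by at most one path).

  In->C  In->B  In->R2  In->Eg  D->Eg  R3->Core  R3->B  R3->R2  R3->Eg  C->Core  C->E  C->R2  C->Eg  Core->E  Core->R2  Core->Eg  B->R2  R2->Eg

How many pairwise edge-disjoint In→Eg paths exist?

Assign every edge capacity 1; by Menger, the answer equals the max flow.
Path In→Eg (+1); total 1.
Path In→C→Eg (+1); total 2.
Path In→R2→Eg (+1); total 3.
No residual In→Eg path; max flow = 3.
Certifying cut of size 3: {In→C, In→Eg, R2→Eg}.

3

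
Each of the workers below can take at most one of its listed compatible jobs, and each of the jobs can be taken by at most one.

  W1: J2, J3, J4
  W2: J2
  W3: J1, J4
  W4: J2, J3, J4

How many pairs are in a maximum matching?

Unit-capacity flow: source→left, listed edges, right→sink; max matching = max flow.
Augmenting path W1→J2 (+1); matched 1.
Augmenting path W3→J1 (+1); matched 2.
Augmenting path W4→J3 (+1); matched 3.
Augmenting path W2→J2→W1→J4 (+1); matched 4.
No augmenting path remains; maximum matching = 4.
König certificate: {W1, W2, W3, W4} is a vertex cover of size 4 (every listed pair touches it), so no matching can be larger.

4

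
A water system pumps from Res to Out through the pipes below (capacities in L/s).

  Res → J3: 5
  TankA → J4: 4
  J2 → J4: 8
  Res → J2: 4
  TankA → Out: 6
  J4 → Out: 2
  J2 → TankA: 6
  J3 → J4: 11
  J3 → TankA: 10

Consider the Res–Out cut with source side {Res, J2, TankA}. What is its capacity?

Edges leaving {Res, J2, TankA}: Res→J3 (5), J2→J4 (8), TankA→J4 (4), TankA→Out (6).
Cut capacity = 5 + 8 + 4 + 6 = 23.

23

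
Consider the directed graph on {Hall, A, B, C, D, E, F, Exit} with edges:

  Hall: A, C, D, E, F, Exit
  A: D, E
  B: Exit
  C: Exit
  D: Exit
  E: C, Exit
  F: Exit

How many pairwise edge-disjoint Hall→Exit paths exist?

5

Assign every edge capacity 1; by Menger, the answer equals the max flow.
Path Hall→Exit (+1); total 1.
Path Hall→C→Exit (+1); total 2.
Path Hall→D→Exit (+1); total 3.
Path Hall→E→Exit (+1); total 4.
Path Hall→F→Exit (+1); total 5.
No residual Hall→Exit path; max flow = 5.
Certifying cut of size 5: {C→Exit, D→Exit, E→Exit, Hall→Exit, Hall→F}.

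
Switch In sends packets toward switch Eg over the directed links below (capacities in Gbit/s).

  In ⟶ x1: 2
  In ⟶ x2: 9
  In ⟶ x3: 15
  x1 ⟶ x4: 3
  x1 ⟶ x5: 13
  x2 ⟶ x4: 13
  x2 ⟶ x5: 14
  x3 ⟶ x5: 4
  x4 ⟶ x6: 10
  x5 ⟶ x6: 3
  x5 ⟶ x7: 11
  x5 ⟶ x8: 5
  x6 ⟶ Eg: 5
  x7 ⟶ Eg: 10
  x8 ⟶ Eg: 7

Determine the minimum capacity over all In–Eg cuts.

Augment In→x1→x4→x6→Eg: bottleneck 2, flow now 2.
Augment In→x2→x4→x6→Eg: bottleneck 3, flow now 5.
Augment In→x2→x5→x7→Eg: bottleneck 6, flow now 11.
Augment In→x3→x5→x7→Eg: bottleneck 4, flow now 15.
No augmenting path remains; maximum flow = 15.
By max-flow min-cut, the minimum cut capacity equals the max flow.
In the residual graph, reachable from In: {In, x3}.
Min-cut edges: In→x1 (2), In→x2 (9), x3→x5 (4); capacity 2 + 9 + 4 = 15.

15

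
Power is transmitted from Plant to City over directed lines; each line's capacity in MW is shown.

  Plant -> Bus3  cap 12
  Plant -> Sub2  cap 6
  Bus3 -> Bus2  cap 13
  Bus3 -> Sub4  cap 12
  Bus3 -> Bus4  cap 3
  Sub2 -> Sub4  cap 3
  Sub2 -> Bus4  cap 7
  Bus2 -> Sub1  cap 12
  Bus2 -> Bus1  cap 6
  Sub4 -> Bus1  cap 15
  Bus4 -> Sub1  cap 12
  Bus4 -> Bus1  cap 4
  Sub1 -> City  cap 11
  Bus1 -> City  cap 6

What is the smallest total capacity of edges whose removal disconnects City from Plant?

17

Augment Plant→Bus3→Bus2→Sub1→City: bottleneck 11, flow now 11.
Augment Plant→Bus3→Bus2→Bus1→City: bottleneck 1, flow now 12.
Augment Plant→Sub2→Sub4→Bus1→City: bottleneck 3, flow now 15.
Augment Plant→Sub2→Bus4→Bus1→City: bottleneck 2, flow now 17.
No augmenting path remains; maximum flow = 17.
By max-flow min-cut, the minimum cut capacity equals the max flow.
In the residual graph, reachable from Plant: {Plant, Bus3, Sub2, Bus2, Sub4, Bus4, Sub1, Bus1}.
Min-cut edges: Sub1→City (11), Bus1→City (6); capacity 11 + 6 = 17.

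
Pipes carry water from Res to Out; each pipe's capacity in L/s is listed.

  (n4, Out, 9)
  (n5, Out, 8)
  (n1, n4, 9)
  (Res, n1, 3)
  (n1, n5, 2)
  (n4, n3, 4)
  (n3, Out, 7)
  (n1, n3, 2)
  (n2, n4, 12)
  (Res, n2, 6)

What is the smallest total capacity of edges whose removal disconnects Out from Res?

Augment Res→n1→n3→Out: bottleneck 2, flow now 2.
Augment Res→n1→n4→Out: bottleneck 1, flow now 3.
Augment Res→n2→n4→Out: bottleneck 6, flow now 9.
No augmenting path remains; maximum flow = 9.
By max-flow min-cut, the minimum cut capacity equals the max flow.
In the residual graph, reachable from Res: {Res}.
Min-cut edges: Res→n1 (3), Res→n2 (6); capacity 3 + 6 = 9.

9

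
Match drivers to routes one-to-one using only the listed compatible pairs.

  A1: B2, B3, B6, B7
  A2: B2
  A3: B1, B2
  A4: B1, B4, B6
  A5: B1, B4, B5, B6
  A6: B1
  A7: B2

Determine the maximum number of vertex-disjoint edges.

5

Unit-capacity flow: source→left, listed edges, right→sink; max matching = max flow.
Augmenting path A1→B2 (+1); matched 1.
Augmenting path A3→B1 (+1); matched 2.
Augmenting path A4→B4 (+1); matched 3.
Augmenting path A5→B5 (+1); matched 4.
Augmenting path A2→B2→A1→B3 (+1); matched 5.
No augmenting path remains; maximum matching = 5.
König certificate: {A1, A4, A5, B1, B2} is a vertex cover of size 5 (every listed pair touches it), so no matching can be larger.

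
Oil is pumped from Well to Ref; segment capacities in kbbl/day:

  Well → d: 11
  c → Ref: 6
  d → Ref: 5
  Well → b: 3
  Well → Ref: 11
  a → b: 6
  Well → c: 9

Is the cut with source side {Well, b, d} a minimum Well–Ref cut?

No — its capacity is 25, but the minimum cut has capacity 22.

Given cut capacity: 9 + 11 + 5 = 25.
Augment Well→Ref: bottleneck 11, flow now 11.
Augment Well→c→Ref: bottleneck 6, flow now 17.
Augment Well→d→Ref: bottleneck 5, flow now 22.
No augmenting path remains; maximum flow = 22.
In the residual graph, reachable from Well: {Well, b, c, d}.
Min-cut edges: Well→Ref (11), c→Ref (6), d→Ref (5); capacity 11 + 6 + 5 = 22.
Cut capacity 25 exceeds the max flow 22, so it is not minimum.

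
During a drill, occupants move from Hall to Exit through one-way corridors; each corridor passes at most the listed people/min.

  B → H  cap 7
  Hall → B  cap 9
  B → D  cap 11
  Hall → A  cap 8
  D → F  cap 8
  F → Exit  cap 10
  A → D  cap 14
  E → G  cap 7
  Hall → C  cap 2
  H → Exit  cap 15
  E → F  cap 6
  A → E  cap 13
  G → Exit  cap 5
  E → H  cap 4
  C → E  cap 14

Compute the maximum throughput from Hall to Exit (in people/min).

Augment Hall→B→H→Exit: bottleneck 7, flow now 7.
Augment Hall→A→D→F→Exit: bottleneck 8, flow now 15.
Augment Hall→C→E→F→Exit: bottleneck 2, flow now 17.
Augment Hall→B→D→A→E→G→Exit: bottleneck 2, flow now 19. (uses reverse residual edge)
No augmenting path remains; maximum flow = 19.
In the residual graph, reachable from Hall: {Hall}.
Min-cut edges: Hall→A (8), Hall→B (9), Hall→C (2); capacity 8 + 9 + 2 = 19.
This cut is saturated, so no flow can exceed 19.

19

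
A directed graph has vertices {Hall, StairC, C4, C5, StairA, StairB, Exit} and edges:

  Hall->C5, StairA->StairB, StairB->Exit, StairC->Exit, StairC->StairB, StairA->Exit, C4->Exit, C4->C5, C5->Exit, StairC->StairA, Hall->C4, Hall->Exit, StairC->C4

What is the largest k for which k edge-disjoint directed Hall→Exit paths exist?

Assign every edge capacity 1; by Menger, the answer equals the max flow.
Path Hall→Exit (+1); total 1.
Path Hall→C4→Exit (+1); total 2.
Path Hall→C5→Exit (+1); total 3.
No residual Hall→Exit path; max flow = 3.
Certifying cut of size 3: {Hall→C4, Hall→C5, Hall→Exit}.

3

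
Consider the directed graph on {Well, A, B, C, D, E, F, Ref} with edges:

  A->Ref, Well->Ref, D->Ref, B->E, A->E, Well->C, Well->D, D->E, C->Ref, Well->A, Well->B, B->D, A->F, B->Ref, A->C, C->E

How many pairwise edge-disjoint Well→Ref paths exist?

Assign every edge capacity 1; by Menger, the answer equals the max flow.
Path Well→Ref (+1); total 1.
Path Well→A→Ref (+1); total 2.
Path Well→B→Ref (+1); total 3.
Path Well→C→Ref (+1); total 4.
Path Well→D→Ref (+1); total 5.
No residual Well→Ref path; max flow = 5.
Certifying cut of size 5: {Well→A, Well→B, Well→C, Well→D, Well→Ref}.

5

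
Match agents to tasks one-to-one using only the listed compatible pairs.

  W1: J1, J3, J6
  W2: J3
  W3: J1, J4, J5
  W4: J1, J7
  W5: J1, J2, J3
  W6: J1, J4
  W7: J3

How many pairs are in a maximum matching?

Unit-capacity flow: source→left, listed edges, right→sink; max matching = max flow.
Augmenting path W1→J1 (+1); matched 1.
Augmenting path W2→J3 (+1); matched 2.
Augmenting path W3→J4 (+1); matched 3.
Augmenting path W4→J7 (+1); matched 4.
Augmenting path W5→J2 (+1); matched 5.
Augmenting path W6→J1→W1→J6 (+1); matched 6.
No augmenting path remains; maximum matching = 6.
König certificate: {W1, W3, W4, W5, W6, J3} is a vertex cover of size 6 (every listed pair touches it), so no matching can be larger.

6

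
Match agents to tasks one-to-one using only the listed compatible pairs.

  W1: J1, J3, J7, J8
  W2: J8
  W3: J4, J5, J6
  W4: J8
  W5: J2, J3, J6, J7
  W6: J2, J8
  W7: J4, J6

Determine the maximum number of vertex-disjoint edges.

6

Unit-capacity flow: source→left, listed edges, right→sink; max matching = max flow.
Augmenting path W1→J1 (+1); matched 1.
Augmenting path W2→J8 (+1); matched 2.
Augmenting path W3→J4 (+1); matched 3.
Augmenting path W5→J2 (+1); matched 4.
Augmenting path W7→J6 (+1); matched 5.
Augmenting path W6→J2→W5→J3 (+1); matched 6.
No augmenting path remains; maximum matching = 6.
König certificate: {W1, W3, W5, W6, W7, J8} is a vertex cover of size 6 (every listed pair touches it), so no matching can be larger.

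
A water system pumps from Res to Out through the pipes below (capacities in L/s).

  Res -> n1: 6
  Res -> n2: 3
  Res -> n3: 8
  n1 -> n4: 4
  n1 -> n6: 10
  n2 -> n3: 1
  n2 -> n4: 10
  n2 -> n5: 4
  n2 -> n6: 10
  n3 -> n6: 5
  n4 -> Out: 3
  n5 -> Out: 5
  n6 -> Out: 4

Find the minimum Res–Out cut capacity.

10

Augment Res→n1→n4→Out: bottleneck 3, flow now 3.
Augment Res→n1→n6→Out: bottleneck 3, flow now 6.
Augment Res→n2→n5→Out: bottleneck 3, flow now 9.
Augment Res→n3→n6→Out: bottleneck 1, flow now 10.
No augmenting path remains; maximum flow = 10.
By max-flow min-cut, the minimum cut capacity equals the max flow.
In the residual graph, reachable from Res: {Res, n1, n3, n4, n6}.
Min-cut edges: Res→n2 (3), n4→Out (3), n6→Out (4); capacity 3 + 3 + 4 = 10.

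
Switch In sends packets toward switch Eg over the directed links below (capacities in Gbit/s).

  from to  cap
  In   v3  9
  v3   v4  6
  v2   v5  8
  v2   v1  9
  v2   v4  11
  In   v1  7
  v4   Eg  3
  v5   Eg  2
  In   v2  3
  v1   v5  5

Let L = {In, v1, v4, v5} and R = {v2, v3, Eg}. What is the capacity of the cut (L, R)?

Edges leaving {In, v1, v4, v5}: In→v2 (3), In→v3 (9), v4→Eg (3), v5→Eg (2).
Cut capacity = 3 + 9 + 3 + 2 = 17.

17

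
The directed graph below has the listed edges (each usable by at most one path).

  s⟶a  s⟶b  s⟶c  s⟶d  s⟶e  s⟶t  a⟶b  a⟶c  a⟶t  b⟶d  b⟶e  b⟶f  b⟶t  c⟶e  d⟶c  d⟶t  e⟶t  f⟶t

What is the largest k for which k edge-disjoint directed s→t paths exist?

Assign every edge capacity 1; by Menger, the answer equals the max flow.
Path s→t (+1); total 1.
Path s→a→t (+1); total 2.
Path s→b→t (+1); total 3.
Path s→d→t (+1); total 4.
Path s→e→t (+1); total 5.
No residual s→t path; max flow = 5.
Certifying cut of size 5: {e→t, s→a, s→b, s→d, s→t}.

5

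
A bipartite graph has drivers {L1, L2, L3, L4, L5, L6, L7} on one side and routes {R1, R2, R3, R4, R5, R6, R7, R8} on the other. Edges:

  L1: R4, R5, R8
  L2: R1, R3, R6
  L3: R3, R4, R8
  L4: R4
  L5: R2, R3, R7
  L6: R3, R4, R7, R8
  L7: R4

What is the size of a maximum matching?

Unit-capacity flow: source→left, listed edges, right→sink; max matching = max flow.
Augmenting path L1→R4 (+1); matched 1.
Augmenting path L2→R1 (+1); matched 2.
Augmenting path L3→R3 (+1); matched 3.
Augmenting path L5→R2 (+1); matched 4.
Augmenting path L6→R7 (+1); matched 5.
Augmenting path L4→R4→L1→R5 (+1); matched 6.
No augmenting path remains; maximum matching = 6.
König certificate: {L1, L2, L3, L5, L6, R4} is a vertex cover of size 6 (every listed pair touches it), so no matching can be larger.

6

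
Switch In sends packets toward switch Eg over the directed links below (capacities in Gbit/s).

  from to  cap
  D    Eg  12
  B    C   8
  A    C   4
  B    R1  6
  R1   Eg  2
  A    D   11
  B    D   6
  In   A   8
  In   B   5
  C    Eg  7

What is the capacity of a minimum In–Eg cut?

13

Augment In→B→R1→Eg: bottleneck 2, flow now 2.
Augment In→B→D→Eg: bottleneck 3, flow now 5.
Augment In→A→D→Eg: bottleneck 8, flow now 13.
No augmenting path remains; maximum flow = 13.
By max-flow min-cut, the minimum cut capacity equals the max flow.
In the residual graph, reachable from In: {In}.
Min-cut edges: In→B (5), In→A (8); capacity 5 + 8 = 13.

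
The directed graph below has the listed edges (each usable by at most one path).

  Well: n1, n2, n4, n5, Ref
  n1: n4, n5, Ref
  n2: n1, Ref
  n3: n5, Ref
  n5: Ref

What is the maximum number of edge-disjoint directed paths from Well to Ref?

Assign every edge capacity 1; by Menger, the answer equals the max flow.
Path Well→Ref (+1); total 1.
Path Well→n1→Ref (+1); total 2.
Path Well→n2→Ref (+1); total 3.
Path Well→n5→Ref (+1); total 4.
No residual Well→Ref path; max flow = 4.
Certifying cut of size 4: {Well→Ref, Well→n1, Well→n2, Well→n5}.

4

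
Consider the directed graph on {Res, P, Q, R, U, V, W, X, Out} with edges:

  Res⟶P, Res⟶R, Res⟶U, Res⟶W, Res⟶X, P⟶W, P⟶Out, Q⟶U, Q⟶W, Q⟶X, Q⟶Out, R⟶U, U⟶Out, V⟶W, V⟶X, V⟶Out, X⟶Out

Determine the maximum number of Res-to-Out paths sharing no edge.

3

Assign every edge capacity 1; by Menger, the answer equals the max flow.
Path Res→P→Out (+1); total 1.
Path Res→U→Out (+1); total 2.
Path Res→X→Out (+1); total 3.
No residual Res→Out path; max flow = 3.
Certifying cut of size 3: {Res→P, Res→X, U→Out}.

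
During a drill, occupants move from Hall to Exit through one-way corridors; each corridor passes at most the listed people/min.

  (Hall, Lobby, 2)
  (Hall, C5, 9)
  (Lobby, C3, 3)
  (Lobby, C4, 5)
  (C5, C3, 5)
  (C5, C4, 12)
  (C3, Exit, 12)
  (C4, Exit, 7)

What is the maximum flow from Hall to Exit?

11

Augment Hall→Lobby→C3→Exit: bottleneck 2, flow now 2.
Augment Hall→C5→C3→Exit: bottleneck 5, flow now 7.
Augment Hall→C5→C4→Exit: bottleneck 4, flow now 11.
No augmenting path remains; maximum flow = 11.
In the residual graph, reachable from Hall: {Hall}.
Min-cut edges: Hall→Lobby (2), Hall→C5 (9); capacity 2 + 9 = 11.
This cut is saturated, so no flow can exceed 11.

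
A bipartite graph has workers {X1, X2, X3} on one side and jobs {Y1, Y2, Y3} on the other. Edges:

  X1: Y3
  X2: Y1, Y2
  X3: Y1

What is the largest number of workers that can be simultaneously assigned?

Unit-capacity flow: source→left, listed edges, right→sink; max matching = max flow.
Augmenting path X1→Y3 (+1); matched 1.
Augmenting path X2→Y1 (+1); matched 2.
Augmenting path X3→Y1→X2→Y2 (+1); matched 3.
No augmenting path remains; maximum matching = 3.
König certificate: {X1, X2, X3} is a vertex cover of size 3 (every listed pair touches it), so no matching can be larger.

3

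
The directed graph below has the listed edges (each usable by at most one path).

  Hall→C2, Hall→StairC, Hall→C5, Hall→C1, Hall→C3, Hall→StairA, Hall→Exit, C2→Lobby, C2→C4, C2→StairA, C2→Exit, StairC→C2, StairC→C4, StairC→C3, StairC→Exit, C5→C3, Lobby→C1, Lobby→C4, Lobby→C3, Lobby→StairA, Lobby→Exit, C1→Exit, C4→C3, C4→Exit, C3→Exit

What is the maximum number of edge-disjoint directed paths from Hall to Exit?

5

Assign every edge capacity 1; by Menger, the answer equals the max flow.
Path Hall→Exit (+1); total 1.
Path Hall→C2→Exit (+1); total 2.
Path Hall→StairC→Exit (+1); total 3.
Path Hall→C1→Exit (+1); total 4.
Path Hall→C3→Exit (+1); total 5.
No residual Hall→Exit path; max flow = 5.
Certifying cut of size 5: {C3→Exit, Hall→C1, Hall→C2, Hall→Exit, Hall→StairC}.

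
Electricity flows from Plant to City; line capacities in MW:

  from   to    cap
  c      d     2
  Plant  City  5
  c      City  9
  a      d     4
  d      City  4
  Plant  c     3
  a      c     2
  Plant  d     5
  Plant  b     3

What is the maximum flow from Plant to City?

Augment Plant→City: bottleneck 5, flow now 5.
Augment Plant→c→City: bottleneck 3, flow now 8.
Augment Plant→d→City: bottleneck 4, flow now 12.
No augmenting path remains; maximum flow = 12.
In the residual graph, reachable from Plant: {Plant, b, d}.
Min-cut edges: Plant→c (3), Plant→City (5), d→City (4); capacity 3 + 5 + 4 = 12.
This cut is saturated, so no flow can exceed 12.

12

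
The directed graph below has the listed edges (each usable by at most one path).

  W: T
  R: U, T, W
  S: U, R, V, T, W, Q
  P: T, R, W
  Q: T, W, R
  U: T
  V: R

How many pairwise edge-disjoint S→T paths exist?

5

Assign every edge capacity 1; by Menger, the answer equals the max flow.
Path S→T (+1); total 1.
Path S→Q→T (+1); total 2.
Path S→R→T (+1); total 3.
Path S→U→T (+1); total 4.
Path S→W→T (+1); total 5.
No residual S→T path; max flow = 5.
Certifying cut of size 5: {R→T, S→Q, S→T, U→T, W→T}.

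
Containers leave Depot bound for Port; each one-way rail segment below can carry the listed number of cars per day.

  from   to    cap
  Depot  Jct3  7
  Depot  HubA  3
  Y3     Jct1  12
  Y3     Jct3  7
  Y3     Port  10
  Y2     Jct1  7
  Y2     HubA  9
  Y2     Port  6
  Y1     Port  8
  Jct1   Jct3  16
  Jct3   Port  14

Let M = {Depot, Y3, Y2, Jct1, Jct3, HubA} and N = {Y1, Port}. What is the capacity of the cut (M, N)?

Edges leaving {Depot, Y3, Y2, Jct1, Jct3, HubA}: Y3→Port (10), Y2→Port (6), Jct3→Port (14).
Cut capacity = 10 + 6 + 14 = 30.

30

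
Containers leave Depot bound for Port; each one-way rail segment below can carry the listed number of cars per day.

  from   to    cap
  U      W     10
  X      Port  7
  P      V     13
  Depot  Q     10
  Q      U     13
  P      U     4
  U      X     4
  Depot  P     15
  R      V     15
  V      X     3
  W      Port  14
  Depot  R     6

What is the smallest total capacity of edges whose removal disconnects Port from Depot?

Augment Depot→P→U→W→Port: bottleneck 4, flow now 4.
Augment Depot→P→V→X→Port: bottleneck 3, flow now 7.
Augment Depot→Q→U→W→Port: bottleneck 6, flow now 13.
Augment Depot→Q→U→X→Port: bottleneck 4, flow now 17.
No augmenting path remains; maximum flow = 17.
By max-flow min-cut, the minimum cut capacity equals the max flow.
In the residual graph, reachable from Depot: {Depot, P, R, V}.
Min-cut edges: Depot→Q (10), P→U (4), V→X (3); capacity 10 + 4 + 3 = 17.

17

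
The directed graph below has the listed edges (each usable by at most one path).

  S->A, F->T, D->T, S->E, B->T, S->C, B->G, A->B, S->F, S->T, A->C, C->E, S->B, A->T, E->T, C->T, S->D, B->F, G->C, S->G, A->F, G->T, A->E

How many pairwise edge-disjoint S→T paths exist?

Assign every edge capacity 1; by Menger, the answer equals the max flow.
Path S→T (+1); total 1.
Path S→A→T (+1); total 2.
Path S→B→T (+1); total 3.
Path S→C→T (+1); total 4.
Path S→D→T (+1); total 5.
Path S→E→T (+1); total 6.
Path S→F→T (+1); total 7.
Path S→G→T (+1); total 8.
No residual S→T path; max flow = 8.
Certifying cut of size 8: {S→A, S→B, S→C, S→D, S→E, S→F, S→G, S→T}.

8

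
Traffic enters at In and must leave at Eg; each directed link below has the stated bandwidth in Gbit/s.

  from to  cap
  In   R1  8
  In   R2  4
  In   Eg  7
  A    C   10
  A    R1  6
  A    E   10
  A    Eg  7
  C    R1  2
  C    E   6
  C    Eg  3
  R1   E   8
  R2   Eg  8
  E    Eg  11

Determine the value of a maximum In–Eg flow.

19

Augment In→Eg: bottleneck 7, flow now 7.
Augment In→R2→Eg: bottleneck 4, flow now 11.
Augment In→R1→E→Eg: bottleneck 8, flow now 19.
No augmenting path remains; maximum flow = 19.
In the residual graph, reachable from In: {In}.
Min-cut edges: In→R1 (8), In→R2 (4), In→Eg (7); capacity 8 + 4 + 7 = 19.
This cut is saturated, so no flow can exceed 19.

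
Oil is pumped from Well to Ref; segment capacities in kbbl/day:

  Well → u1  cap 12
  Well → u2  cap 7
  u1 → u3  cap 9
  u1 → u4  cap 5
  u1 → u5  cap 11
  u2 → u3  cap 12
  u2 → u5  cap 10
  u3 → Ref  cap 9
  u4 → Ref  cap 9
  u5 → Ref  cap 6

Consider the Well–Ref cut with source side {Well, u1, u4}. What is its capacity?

Edges leaving {Well, u1, u4}: Well→u2 (7), u1→u3 (9), u1→u5 (11), u4→Ref (9).
Cut capacity = 7 + 9 + 11 + 9 = 36.

36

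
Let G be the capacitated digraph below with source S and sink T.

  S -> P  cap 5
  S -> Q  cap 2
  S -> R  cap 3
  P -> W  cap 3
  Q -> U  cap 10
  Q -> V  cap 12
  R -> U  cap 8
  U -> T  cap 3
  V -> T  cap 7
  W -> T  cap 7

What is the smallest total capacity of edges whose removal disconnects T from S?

8

Augment S→P→W→T: bottleneck 3, flow now 3.
Augment S→Q→U→T: bottleneck 2, flow now 5.
Augment S→R→U→T: bottleneck 1, flow now 6.
Augment S→R→U→Q→V→T: bottleneck 2, flow now 8. (uses reverse residual edge)
No augmenting path remains; maximum flow = 8.
By max-flow min-cut, the minimum cut capacity equals the max flow.
In the residual graph, reachable from S: {S, P}.
Min-cut edges: S→Q (2), S→R (3), P→W (3); capacity 2 + 3 + 3 = 8.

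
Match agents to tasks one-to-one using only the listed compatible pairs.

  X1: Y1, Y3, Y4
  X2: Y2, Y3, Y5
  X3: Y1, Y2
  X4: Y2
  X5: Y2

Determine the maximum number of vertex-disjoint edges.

Unit-capacity flow: source→left, listed edges, right→sink; max matching = max flow.
Augmenting path X1→Y1 (+1); matched 1.
Augmenting path X2→Y2 (+1); matched 2.
Augmenting path X3→Y1→X1→Y3 (+1); matched 3.
Augmenting path X4→Y2→X2→Y5 (+1); matched 4.
No augmenting path remains; maximum matching = 4.
König certificate: {X1, X2, X3, Y2} is a vertex cover of size 4 (every listed pair touches it), so no matching can be larger.

4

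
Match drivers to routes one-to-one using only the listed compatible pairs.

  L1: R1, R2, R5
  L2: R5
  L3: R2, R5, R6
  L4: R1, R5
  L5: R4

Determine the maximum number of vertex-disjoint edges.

Unit-capacity flow: source→left, listed edges, right→sink; max matching = max flow.
Augmenting path L1→R1 (+1); matched 1.
Augmenting path L2→R5 (+1); matched 2.
Augmenting path L3→R2 (+1); matched 3.
Augmenting path L5→R4 (+1); matched 4.
Augmenting path L4→R1→L1→R2→L3→R6 (+1); matched 5.
No augmenting path remains; maximum matching = 5.
König certificate: {L1, L2, L3, L4, L5} is a vertex cover of size 5 (every listed pair touches it), so no matching can be larger.

5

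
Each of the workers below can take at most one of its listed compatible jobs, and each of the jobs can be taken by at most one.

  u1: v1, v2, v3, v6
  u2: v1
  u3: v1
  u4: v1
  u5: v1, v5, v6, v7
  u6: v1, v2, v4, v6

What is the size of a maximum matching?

4

Unit-capacity flow: source→left, listed edges, right→sink; max matching = max flow.
Augmenting path u1→v1 (+1); matched 1.
Augmenting path u5→v5 (+1); matched 2.
Augmenting path u6→v2 (+1); matched 3.
Augmenting path u2→v1→u1→v3 (+1); matched 4.
No augmenting path remains; maximum matching = 4.
König certificate: {u1, u5, u6, v1} is a vertex cover of size 4 (every listed pair touches it), so no matching can be larger.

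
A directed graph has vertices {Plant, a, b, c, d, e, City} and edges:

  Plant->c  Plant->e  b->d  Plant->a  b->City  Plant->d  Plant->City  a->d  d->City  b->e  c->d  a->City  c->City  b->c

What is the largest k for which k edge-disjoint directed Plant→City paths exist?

Assign every edge capacity 1; by Menger, the answer equals the max flow.
Path Plant→City (+1); total 1.
Path Plant→a→City (+1); total 2.
Path Plant→c→City (+1); total 3.
Path Plant→d→City (+1); total 4.
No residual Plant→City path; max flow = 4.
Certifying cut of size 4: {Plant→City, Plant→a, Plant→c, Plant→d}.

4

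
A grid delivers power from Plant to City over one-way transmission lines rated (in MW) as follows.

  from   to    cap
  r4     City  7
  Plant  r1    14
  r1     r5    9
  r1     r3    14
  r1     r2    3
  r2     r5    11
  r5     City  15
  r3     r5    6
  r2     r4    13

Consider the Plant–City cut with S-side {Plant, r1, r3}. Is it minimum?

No — its capacity is 18, but the minimum cut has capacity 14.

Given cut capacity: 3 + 9 + 6 = 18.
Augment Plant→r1→r5→City: bottleneck 9, flow now 9.
Augment Plant→r1→r2→r4→City: bottleneck 3, flow now 12.
Augment Plant→r1→r3→r5→City: bottleneck 2, flow now 14.
No augmenting path remains; maximum flow = 14.
In the residual graph, reachable from Plant: {Plant}.
Min-cut edges: Plant→r1 (14); capacity 14 = 14.
Cut capacity 18 exceeds the max flow 14, so it is not minimum.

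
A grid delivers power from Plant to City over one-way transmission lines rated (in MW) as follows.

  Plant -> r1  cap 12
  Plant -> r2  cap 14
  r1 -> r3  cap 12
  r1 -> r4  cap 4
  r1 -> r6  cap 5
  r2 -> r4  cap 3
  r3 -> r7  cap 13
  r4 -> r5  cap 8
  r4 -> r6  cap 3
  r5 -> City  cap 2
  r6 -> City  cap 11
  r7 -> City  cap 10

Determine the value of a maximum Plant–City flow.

15

Augment Plant→r1→r6→City: bottleneck 5, flow now 5.
Augment Plant→r1→r3→r7→City: bottleneck 7, flow now 12.
Augment Plant→r2→r4→r5→City: bottleneck 2, flow now 14.
Augment Plant→r2→r4→r6→City: bottleneck 1, flow now 15.
No augmenting path remains; maximum flow = 15.
In the residual graph, reachable from Plant: {Plant, r2}.
Min-cut edges: Plant→r1 (12), r2→r4 (3); capacity 12 + 3 = 15.
This cut is saturated, so no flow can exceed 15.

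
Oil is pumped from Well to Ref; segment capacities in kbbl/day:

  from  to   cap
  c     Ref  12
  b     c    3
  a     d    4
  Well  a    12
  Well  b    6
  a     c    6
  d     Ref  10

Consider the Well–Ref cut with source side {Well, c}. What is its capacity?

Edges leaving {Well, c}: Well→a (12), Well→b (6), c→Ref (12).
Cut capacity = 12 + 6 + 12 = 30.

30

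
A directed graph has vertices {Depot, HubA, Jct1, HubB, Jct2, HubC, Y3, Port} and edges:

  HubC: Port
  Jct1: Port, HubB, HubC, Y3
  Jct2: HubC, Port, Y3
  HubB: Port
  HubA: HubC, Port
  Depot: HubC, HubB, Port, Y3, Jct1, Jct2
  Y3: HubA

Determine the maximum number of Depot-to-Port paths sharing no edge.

Assign every edge capacity 1; by Menger, the answer equals the max flow.
Path Depot→Port (+1); total 1.
Path Depot→Jct1→Port (+1); total 2.
Path Depot→HubB→Port (+1); total 3.
Path Depot→Jct2→Port (+1); total 4.
Path Depot→HubC→Port (+1); total 5.
Path Depot→Y3→HubA→Port (+1); total 6.
No residual Depot→Port path; max flow = 6.
Certifying cut of size 6: {Depot→HubB, Depot→HubC, Depot→Jct1, Depot→Jct2, Depot→Port, Depot→Y3}.

6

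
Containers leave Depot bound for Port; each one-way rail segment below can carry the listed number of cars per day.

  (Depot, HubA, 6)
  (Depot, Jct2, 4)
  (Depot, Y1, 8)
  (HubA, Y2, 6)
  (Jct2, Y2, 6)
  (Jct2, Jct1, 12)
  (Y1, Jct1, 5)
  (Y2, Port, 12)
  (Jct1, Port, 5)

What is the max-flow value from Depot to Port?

15

Augment Depot→HubA→Y2→Port: bottleneck 6, flow now 6.
Augment Depot→Jct2→Y2→Port: bottleneck 4, flow now 10.
Augment Depot→Y1→Jct1→Port: bottleneck 5, flow now 15.
No augmenting path remains; maximum flow = 15.
In the residual graph, reachable from Depot: {Depot, Y1}.
Min-cut edges: Depot→HubA (6), Depot→Jct2 (4), Y1→Jct1 (5); capacity 6 + 4 + 5 = 15.
This cut is saturated, so no flow can exceed 15.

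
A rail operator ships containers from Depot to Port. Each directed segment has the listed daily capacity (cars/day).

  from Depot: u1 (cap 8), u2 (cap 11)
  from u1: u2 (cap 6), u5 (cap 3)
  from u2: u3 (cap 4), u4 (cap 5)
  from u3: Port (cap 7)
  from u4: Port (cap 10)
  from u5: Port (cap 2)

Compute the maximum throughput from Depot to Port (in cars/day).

Augment Depot→u1→u5→Port: bottleneck 2, flow now 2.
Augment Depot→u2→u3→Port: bottleneck 4, flow now 6.
Augment Depot→u2→u4→Port: bottleneck 5, flow now 11.
No augmenting path remains; maximum flow = 11.
In the residual graph, reachable from Depot: {Depot, u1, u2, u5}.
Min-cut edges: u2→u3 (4), u2→u4 (5), u5→Port (2); capacity 4 + 5 + 2 = 11.
This cut is saturated, so no flow can exceed 11.

11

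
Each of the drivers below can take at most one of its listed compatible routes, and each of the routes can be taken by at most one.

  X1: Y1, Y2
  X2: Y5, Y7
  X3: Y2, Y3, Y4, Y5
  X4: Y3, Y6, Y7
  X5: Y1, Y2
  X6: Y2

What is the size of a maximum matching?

Unit-capacity flow: source→left, listed edges, right→sink; max matching = max flow.
Augmenting path X1→Y1 (+1); matched 1.
Augmenting path X2→Y5 (+1); matched 2.
Augmenting path X3→Y2 (+1); matched 3.
Augmenting path X4→Y3 (+1); matched 4.
Augmenting path X5→Y2→X3→Y4 (+1); matched 5.
No augmenting path remains; maximum matching = 5.
König certificate: {X2, X3, X4, Y1, Y2} is a vertex cover of size 5 (every listed pair touches it), so no matching can be larger.

5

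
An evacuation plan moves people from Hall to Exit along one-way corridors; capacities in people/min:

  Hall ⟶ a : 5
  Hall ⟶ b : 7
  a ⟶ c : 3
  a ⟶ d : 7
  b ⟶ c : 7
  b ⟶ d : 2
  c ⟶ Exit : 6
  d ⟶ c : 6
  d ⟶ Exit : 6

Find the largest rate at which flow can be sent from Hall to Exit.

Augment Hall→a→c→Exit: bottleneck 3, flow now 3.
Augment Hall→a→d→Exit: bottleneck 2, flow now 5.
Augment Hall→b→c→Exit: bottleneck 3, flow now 8.
Augment Hall→b→d→Exit: bottleneck 2, flow now 10.
Augment Hall→b→c→a→d→Exit: bottleneck 2, flow now 12. (uses reverse residual edge)
No augmenting path remains; maximum flow = 12.
In the residual graph, reachable from Hall: {Hall}.
Min-cut edges: Hall→a (5), Hall→b (7); capacity 5 + 7 = 12.
This cut is saturated, so no flow can exceed 12.

12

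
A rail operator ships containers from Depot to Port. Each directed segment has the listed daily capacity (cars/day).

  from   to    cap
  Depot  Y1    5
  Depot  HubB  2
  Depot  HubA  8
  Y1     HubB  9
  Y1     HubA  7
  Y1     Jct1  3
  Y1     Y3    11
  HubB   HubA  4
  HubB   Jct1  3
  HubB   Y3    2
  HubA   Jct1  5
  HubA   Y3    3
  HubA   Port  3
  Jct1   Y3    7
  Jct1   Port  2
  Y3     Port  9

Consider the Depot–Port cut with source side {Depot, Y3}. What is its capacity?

Edges leaving {Depot, Y3}: Depot→Y1 (5), Depot→HubB (2), Depot→HubA (8), Y3→Port (9).
Cut capacity = 5 + 2 + 8 + 9 = 24.

24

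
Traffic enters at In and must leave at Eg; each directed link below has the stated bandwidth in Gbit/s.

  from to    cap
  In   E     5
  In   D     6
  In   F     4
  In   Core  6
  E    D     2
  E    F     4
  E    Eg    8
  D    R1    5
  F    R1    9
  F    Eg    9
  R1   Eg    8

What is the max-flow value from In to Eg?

14

Augment In→E→Eg: bottleneck 5, flow now 5.
Augment In→F→Eg: bottleneck 4, flow now 9.
Augment In→D→R1→Eg: bottleneck 5, flow now 14.
No augmenting path remains; maximum flow = 14.
In the residual graph, reachable from In: {In, D, Core}.
Min-cut edges: In→E (5), In→F (4), D→R1 (5); capacity 5 + 4 + 5 = 14.
This cut is saturated, so no flow can exceed 14.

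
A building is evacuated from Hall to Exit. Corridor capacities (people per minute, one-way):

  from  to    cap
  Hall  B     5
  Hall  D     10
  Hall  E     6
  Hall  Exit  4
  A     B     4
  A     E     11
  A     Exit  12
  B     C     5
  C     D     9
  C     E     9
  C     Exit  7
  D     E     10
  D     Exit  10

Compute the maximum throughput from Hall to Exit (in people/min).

19

Augment Hall→Exit: bottleneck 4, flow now 4.
Augment Hall→D→Exit: bottleneck 10, flow now 14.
Augment Hall→B→C→Exit: bottleneck 5, flow now 19.
No augmenting path remains; maximum flow = 19.
In the residual graph, reachable from Hall: {Hall, E}.
Min-cut edges: Hall→B (5), Hall→D (10), Hall→Exit (4); capacity 5 + 10 + 4 = 19.
This cut is saturated, so no flow can exceed 19.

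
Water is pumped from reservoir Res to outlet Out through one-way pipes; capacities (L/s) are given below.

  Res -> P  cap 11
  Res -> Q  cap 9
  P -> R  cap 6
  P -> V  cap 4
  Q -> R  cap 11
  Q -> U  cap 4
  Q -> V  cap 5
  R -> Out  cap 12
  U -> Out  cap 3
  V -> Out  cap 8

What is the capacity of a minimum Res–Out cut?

Augment Res→P→R→Out: bottleneck 6, flow now 6.
Augment Res→P→V→Out: bottleneck 4, flow now 10.
Augment Res→Q→R→Out: bottleneck 6, flow now 16.
Augment Res→Q→U→Out: bottleneck 3, flow now 19.
No augmenting path remains; maximum flow = 19.
By max-flow min-cut, the minimum cut capacity equals the max flow.
In the residual graph, reachable from Res: {Res, P}.
Min-cut edges: Res→Q (9), P→R (6), P→V (4); capacity 9 + 6 + 4 = 19.

19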